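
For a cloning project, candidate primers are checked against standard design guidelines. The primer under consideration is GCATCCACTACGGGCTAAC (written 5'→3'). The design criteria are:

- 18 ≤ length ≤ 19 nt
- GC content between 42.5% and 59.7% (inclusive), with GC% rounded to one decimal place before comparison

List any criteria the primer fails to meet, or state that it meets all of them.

Meets all criteria.

Base counts: A=5, T=3, G=4, C=7 (length 19).
length: length 19 ✓
GC content: GC 11/19 = 57.9% ✓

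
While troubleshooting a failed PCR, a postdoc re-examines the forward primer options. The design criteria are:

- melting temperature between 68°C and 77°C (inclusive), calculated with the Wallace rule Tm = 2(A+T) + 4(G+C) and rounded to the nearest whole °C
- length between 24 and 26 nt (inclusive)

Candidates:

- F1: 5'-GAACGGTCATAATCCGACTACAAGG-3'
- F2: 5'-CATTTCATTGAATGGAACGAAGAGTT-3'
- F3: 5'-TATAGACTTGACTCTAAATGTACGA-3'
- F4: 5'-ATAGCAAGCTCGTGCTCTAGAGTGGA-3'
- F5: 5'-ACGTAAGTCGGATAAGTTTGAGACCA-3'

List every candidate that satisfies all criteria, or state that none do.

F1, F2 and F5.

F1 (25 nt, A=9 T=4 G=6 C=6): Tm = 2·13 + 4·12 = 74°C ✓; length 25 ✓ — passes.
F2 (26 nt, A=9 T=8 G=6 C=3): Tm = 2·17 + 4·9 = 70°C ✓; length 26 ✓ — passes.
F3 (25 nt, A=9 T=8 G=4 C=4): Tm = 2·17 + 4·8 = 66°C, outside 68–77°C ✗; length 25 ✓ — fails.
F4 (26 nt, A=7 T=6 G=8 C=5): Tm = 2·13 + 4·13 = 78°C, outside 68–77°C ✗; length 26 ✓ — fails.
F5 (26 nt, A=9 T=6 G=7 C=4): Tm = 2·15 + 4·11 = 74°C ✓; length 26 ✓ — passes.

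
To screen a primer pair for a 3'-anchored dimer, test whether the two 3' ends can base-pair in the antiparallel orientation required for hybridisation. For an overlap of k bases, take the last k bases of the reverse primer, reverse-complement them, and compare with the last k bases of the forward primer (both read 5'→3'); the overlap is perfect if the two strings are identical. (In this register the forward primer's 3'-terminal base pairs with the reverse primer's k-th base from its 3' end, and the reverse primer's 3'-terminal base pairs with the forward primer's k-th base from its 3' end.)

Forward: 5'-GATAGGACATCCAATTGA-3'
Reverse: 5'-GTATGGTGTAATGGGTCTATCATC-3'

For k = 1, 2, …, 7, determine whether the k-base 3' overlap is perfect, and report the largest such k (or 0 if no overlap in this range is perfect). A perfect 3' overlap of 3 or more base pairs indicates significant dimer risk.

Longest perfect overlap: 2 complementary base pairs; below the dimer-risk threshold (threshold 3).

Last 7 bases (5'→3') — forward …CAATTGA, reverse …TATCATC.
Reverse complement of the reverse primer's last 7 bases: GATGATA; its first k bases are the reverse complement of the reverse primer's last k bases, so a perfect k-base overlap needs the forward primer's last k bases to equal them.
Comparing (forward last k vs required): k=1: A vs G ✗; k=2: GA vs GA ✓; k=3: TGA vs GAT ✗; k=4: TTGA vs GATG ✗; k=5: ATTGA vs GATGA ✗; k=6: AATTGA vs GATGAT ✗; k=7: CAATTGA vs GATGATA ✗.
Only k = 2 is perfect, so the longest perfect 3' overlap is 2.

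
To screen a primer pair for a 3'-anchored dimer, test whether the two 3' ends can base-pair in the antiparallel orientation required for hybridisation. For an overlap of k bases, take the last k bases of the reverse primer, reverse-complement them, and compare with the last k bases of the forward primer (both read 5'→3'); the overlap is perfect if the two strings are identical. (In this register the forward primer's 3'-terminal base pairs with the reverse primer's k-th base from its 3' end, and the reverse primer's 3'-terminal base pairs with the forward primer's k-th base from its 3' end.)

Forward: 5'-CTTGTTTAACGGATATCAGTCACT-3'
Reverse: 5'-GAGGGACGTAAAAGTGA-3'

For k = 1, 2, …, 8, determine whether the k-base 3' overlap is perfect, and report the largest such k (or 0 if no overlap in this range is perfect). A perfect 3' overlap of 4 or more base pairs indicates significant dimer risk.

Longest perfect overlap: 5 complementary base pairs; significant dimer risk (threshold 4).

Last 8 bases (5'→3') — forward …CAGTCACT, reverse …AAAAGTGA.
Reverse complement of the reverse primer's last 8 bases: TCACTTTT; its first k bases are the reverse complement of the reverse primer's last k bases, so a perfect k-base overlap needs the forward primer's last k bases to equal them.
Comparing (forward last k vs required): k=1: T vs T ✓; k=2: CT vs TC ✗; k=3: ACT vs TCA ✗; k=4: CACT vs TCAC ✗; k=5: TCACT vs TCACT ✓; k=6: GTCACT vs TCACTT ✗; k=7: AGTCACT vs TCACTTT ✗; k=8: CAGTCACT vs TCACTTTT ✗.
Perfect overlaps at k = 1, 5; the largest is 5.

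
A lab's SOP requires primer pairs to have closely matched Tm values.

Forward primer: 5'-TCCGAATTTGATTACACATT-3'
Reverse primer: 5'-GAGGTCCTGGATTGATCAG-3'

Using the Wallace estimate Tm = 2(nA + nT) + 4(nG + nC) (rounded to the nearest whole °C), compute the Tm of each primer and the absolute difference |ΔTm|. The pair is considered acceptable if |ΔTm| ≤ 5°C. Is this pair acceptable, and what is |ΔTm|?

|ΔTm| = 6°C; the pair is not acceptable.

Forward: A=6 T=8 G=2 C=4 → Tm = 2·14 + 4·6 = 52°C.
Reverse: A=4 T=5 G=7 C=3 → Tm = 2·9 + 4·10 = 58°C.
|ΔTm| = |52 − 58| = 6°C, > 5°C.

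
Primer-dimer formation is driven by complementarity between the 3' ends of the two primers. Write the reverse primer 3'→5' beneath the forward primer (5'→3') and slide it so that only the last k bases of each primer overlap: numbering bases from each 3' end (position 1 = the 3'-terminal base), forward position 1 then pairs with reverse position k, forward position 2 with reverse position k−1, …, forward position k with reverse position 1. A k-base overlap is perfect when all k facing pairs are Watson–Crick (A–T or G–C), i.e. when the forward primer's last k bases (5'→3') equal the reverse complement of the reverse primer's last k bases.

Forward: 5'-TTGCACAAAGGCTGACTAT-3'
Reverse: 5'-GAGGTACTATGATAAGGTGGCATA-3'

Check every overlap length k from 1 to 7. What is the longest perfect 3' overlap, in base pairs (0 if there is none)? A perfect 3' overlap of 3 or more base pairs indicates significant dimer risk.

Longest perfect overlap: 3 complementary base pairs; significant dimer risk (threshold 3).

Last 7 bases (5'→3') — forward …TGACTAT, reverse …TGGCATA.
Reverse complement of the reverse primer's last 7 bases: TATGCCA; its first k bases are the reverse complement of the reverse primer's last k bases, so a perfect k-base overlap needs the forward primer's last k bases to equal them.
Comparing (forward last k vs required): k=1: T vs T ✓; k=2: AT vs TA ✗; k=3: TAT vs TAT ✓; k=4: CTAT vs TATG ✗; k=5: ACTAT vs TATGC ✗; k=6: GACTAT vs TATGCC ✗; k=7: TGACTAT vs TATGCCA ✗.
Perfect overlaps at k = 1, 3; the largest is 3.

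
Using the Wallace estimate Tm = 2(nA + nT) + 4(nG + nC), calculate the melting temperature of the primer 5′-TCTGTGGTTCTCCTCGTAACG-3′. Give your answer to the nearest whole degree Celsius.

64°C

Base counts: A=2, T=8, G=5, C=6 (length 21).
Tm = 2·(2+8) + 4·(5+6) = 2·10 + 4·11 = 20 + 44 = 64°C.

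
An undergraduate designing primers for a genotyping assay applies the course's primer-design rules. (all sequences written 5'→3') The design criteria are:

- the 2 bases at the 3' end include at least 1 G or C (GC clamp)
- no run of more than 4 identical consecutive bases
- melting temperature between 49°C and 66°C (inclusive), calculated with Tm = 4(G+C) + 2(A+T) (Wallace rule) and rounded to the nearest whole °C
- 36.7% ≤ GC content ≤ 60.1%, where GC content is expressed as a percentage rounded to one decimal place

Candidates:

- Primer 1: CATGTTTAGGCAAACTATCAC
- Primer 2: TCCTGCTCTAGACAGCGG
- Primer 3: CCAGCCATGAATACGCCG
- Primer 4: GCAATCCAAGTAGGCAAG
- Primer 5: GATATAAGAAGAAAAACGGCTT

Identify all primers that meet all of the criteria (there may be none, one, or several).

Primer 1 and Primer 4.

Primer 1 (21 nt, A=7 T=6 G=3 C=5): 3' end AC has 1 G/C ✓; longest run = 3 ✓; Tm = 2·13 + 4·8 = 58°C ✓; GC 8/21 = 38.1% ✓ — passes.
Primer 2 (18 nt, A=3 T=4 G=5 C=6): 3' end GG has 2 G/C ✓; longest run = 2 ✓; Tm = 2·7 + 4·11 = 58°C ✓; GC 11/18 = 61.1%, outside 36.7–60.1% ✗ — fails.
Primer 3 (18 nt, A=5 T=2 G=4 C=7): 3' end CG has 2 G/C ✓; longest run = 2 ✓; Tm = 2·7 + 4·11 = 58°C ✓; GC 11/18 = 61.1%, outside 36.7–60.1% ✗ — fails.
Primer 4 (18 nt, A=7 T=2 G=5 C=4): 3' end AG has 1 G/C ✓; longest run = 2 ✓; Tm = 2·9 + 4·9 = 54°C ✓; GC 9/18 = 50.0% ✓ — passes.
Primer 5 (22 nt, A=11 T=4 G=5 C=2): 3' end TT has 0 G/C, need ≥1 ✗; longest run = 5, exceeds 4 ✗; Tm = 2·15 + 4·7 = 58°C ✓; GC 7/22 = 31.8%, outside 36.7–60.1% ✗ — fails.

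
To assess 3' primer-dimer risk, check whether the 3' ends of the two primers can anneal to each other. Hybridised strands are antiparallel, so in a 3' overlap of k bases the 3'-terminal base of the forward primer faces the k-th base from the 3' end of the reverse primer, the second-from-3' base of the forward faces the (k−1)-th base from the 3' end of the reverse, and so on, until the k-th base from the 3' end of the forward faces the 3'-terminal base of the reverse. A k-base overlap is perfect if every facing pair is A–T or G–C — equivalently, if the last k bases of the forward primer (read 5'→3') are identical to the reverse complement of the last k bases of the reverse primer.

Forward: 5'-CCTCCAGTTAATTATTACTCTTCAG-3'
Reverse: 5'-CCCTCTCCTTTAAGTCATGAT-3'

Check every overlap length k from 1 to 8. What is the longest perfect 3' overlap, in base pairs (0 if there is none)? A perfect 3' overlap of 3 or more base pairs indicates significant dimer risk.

Last 8 bases (5'→3') — forward …CTCTTCAG, reverse …GTCATGAT.
Reverse complement of the reverse primer's last 8 bases: ATCATGAC; its first k bases are the reverse complement of the reverse primer's last k bases, so a perfect k-base overlap needs the forward primer's last k bases to equal them.
Comparing (forward last k vs required): k=1: G vs A ✗; k=2: AG vs AT ✗; k=3: CAG vs ATC ✗; k=4: TCAG vs ATCA ✗; k=5: TTCAG vs ATCAT ✗; k=6: CTTCAG vs ATCATG ✗; k=7: TCTTCAG vs ATCATGA ✗; k=8: CTCTTCAG vs ATCATGAC ✗.
No overlap length from 1 to 8 is perfect, so the longest perfect 3' overlap is 0.

Longest perfect overlap: 0 complementary base pairs; below the dimer-risk threshold (threshold 3).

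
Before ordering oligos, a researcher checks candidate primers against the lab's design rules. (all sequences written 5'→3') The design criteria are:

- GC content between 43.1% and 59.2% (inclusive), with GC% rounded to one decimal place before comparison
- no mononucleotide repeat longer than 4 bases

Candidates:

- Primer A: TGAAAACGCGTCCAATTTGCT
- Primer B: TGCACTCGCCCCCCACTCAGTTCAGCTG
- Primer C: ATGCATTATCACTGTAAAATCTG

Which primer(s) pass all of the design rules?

Primer A (21 nt, A=6 T=6 G=4 C=5): GC 9/21 = 42.9%, outside 43.1–59.2% ✗; longest run = 4 ✓ — fails.
Primer B (28 nt, A=4 T=6 G=5 C=13): GC 18/28 = 64.3%, outside 43.1–59.2% ✗; longest run = 6, exceeds 4 ✗ — fails.
Primer C (23 nt, A=8 T=8 G=3 C=4): GC 7/23 = 30.4%, outside 43.1–59.2% ✗; longest run = 4 ✓ — fails.

None of the candidates satisfy all criteria.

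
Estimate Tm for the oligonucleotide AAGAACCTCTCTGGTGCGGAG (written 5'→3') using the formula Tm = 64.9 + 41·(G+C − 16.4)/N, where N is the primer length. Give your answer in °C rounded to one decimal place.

Base counts: A=5, T=4, G=7, C=5; G+C = 12, N = 21.
Tm = 64.9 + 41·(12 − 16.4)/21 = 64.9 + -180.40/21 = 56.3°C.

56.3°C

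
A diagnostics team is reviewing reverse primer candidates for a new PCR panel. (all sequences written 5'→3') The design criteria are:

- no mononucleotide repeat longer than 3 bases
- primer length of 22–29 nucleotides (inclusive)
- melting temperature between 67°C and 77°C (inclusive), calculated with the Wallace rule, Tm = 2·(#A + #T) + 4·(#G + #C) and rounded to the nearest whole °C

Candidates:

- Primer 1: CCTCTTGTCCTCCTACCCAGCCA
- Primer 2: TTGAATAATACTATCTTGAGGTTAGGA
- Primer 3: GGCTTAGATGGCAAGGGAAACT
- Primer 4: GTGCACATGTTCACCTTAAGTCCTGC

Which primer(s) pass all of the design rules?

Primer 1 and Primer 2.

Primer 1 (23 nt, A=3 T=6 G=2 C=12): longest run = 3 ✓; length 23 ✓; Tm = 2·9 + 4·14 = 74°C ✓ — passes.
Primer 2 (27 nt, A=9 T=10 G=6 C=2): longest run = 2 ✓; length 27 ✓; Tm = 2·19 + 4·8 = 70°C ✓ — passes.
Primer 3 (22 nt, A=7 T=4 G=8 C=3): longest run = 3 ✓; length 22 ✓; Tm = 2·11 + 4·11 = 66°C, outside 67–77°C ✗ — fails.
Primer 4 (26 nt, A=5 T=8 G=5 C=8): longest run = 2 ✓; length 26 ✓; Tm = 2·13 + 4·13 = 78°C, outside 67–77°C ✗ — fails.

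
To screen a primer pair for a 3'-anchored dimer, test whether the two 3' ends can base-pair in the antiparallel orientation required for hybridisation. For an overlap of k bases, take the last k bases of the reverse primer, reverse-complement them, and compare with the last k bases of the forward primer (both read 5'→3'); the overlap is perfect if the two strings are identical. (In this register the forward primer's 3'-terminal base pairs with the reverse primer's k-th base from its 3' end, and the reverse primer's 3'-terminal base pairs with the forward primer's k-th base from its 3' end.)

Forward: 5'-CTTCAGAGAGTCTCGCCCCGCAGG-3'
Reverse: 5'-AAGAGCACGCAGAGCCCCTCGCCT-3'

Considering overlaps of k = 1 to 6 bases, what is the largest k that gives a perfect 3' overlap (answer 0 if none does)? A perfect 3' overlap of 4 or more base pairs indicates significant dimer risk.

Longest perfect overlap: 3 complementary base pairs; below the dimer-risk threshold (threshold 4).

Last 6 bases (5'→3') — forward …CGCAGG, reverse …TCGCCT.
Reverse complement of the reverse primer's last 6 bases: AGGCGA; its first k bases are the reverse complement of the reverse primer's last k bases, so a perfect k-base overlap needs the forward primer's last k bases to equal them.
Comparing (forward last k vs required): k=1: G vs A ✗; k=2: GG vs AG ✗; k=3: AGG vs AGG ✓; k=4: CAGG vs AGGC ✗; k=5: GCAGG vs AGGCG ✗; k=6: CGCAGG vs AGGCGA ✗.
Only k = 3 is perfect, so the longest perfect 3' overlap is 3.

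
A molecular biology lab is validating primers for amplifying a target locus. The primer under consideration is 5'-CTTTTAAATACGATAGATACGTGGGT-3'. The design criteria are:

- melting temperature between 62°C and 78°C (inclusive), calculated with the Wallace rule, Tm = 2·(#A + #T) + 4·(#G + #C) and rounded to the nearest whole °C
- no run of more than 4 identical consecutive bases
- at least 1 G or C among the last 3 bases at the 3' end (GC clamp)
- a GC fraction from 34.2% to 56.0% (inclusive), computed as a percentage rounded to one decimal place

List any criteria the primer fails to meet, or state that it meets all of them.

Base counts: A=8, T=9, G=6, C=3 (length 26).
Tm: Tm = 2·17 + 4·9 = 70°C ✓
homopolymer run: longest run = 4 ✓
GC clamp: 3' end GGT has 2 G/C ✓
GC content: GC 9/26 = 34.6% ✓

Meets all criteria.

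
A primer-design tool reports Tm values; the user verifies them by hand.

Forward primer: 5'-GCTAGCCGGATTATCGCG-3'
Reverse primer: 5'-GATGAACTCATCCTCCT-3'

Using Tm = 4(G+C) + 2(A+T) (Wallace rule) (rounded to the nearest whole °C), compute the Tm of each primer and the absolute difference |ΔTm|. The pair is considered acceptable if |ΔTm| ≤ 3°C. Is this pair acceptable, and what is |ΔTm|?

Forward: A=3 T=4 G=6 C=5 → Tm = 2·7 + 4·11 = 58°C.
Reverse: A=4 T=5 G=2 C=6 → Tm = 2·9 + 4·8 = 50°C.
|ΔTm| = |58 − 50| = 8°C, > 3°C.

|ΔTm| = 8°C; the pair is not acceptable.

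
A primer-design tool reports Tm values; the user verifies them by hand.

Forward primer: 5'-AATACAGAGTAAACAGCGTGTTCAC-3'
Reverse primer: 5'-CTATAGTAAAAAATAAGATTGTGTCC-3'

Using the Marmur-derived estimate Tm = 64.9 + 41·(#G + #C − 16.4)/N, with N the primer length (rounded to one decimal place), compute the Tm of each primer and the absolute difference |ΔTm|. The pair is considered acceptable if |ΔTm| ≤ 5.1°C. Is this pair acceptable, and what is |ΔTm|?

Forward: G+C = 10, N = 25 → Tm = 64.9 + 41·(10 − 16.4)/25 = 54.4°C.
Reverse: G+C = 7, N = 26 → Tm = 64.9 + 41·(7 − 16.4)/26 = 50.1°C.
|ΔTm| = |54.4 − 50.1| = 4.3°C, ≤ 5.1°C.

|ΔTm| = 4.3°C; the pair is acceptable.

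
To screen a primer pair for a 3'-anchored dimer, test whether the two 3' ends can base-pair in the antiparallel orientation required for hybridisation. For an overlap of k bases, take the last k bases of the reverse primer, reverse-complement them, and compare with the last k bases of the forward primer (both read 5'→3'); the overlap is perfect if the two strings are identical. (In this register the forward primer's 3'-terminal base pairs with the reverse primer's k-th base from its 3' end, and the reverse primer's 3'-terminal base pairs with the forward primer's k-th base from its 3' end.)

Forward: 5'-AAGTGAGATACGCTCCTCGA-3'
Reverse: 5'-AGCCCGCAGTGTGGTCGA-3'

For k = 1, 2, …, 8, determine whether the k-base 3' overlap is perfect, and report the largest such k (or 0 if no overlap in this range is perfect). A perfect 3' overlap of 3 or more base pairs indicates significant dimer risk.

Last 8 bases (5'→3') — forward …CTCCTCGA, reverse …GTGGTCGA.
Reverse complement of the reverse primer's last 8 bases: TCGACCAC; its first k bases are the reverse complement of the reverse primer's last k bases, so a perfect k-base overlap needs the forward primer's last k bases to equal them.
Comparing (forward last k vs required): k=1: A vs T ✗; k=2: GA vs TC ✗; k=3: CGA vs TCG ✗; k=4: TCGA vs TCGA ✓; k=5: CTCGA vs TCGAC ✗; k=6: CCTCGA vs TCGACC ✗; k=7: TCCTCGA vs TCGACCA ✗; k=8: CTCCTCGA vs TCGACCAC ✗.
Only k = 4 is perfect, so the longest perfect 3' overlap is 4.

Longest perfect overlap: 4 complementary base pairs; significant dimer risk (threshold 3).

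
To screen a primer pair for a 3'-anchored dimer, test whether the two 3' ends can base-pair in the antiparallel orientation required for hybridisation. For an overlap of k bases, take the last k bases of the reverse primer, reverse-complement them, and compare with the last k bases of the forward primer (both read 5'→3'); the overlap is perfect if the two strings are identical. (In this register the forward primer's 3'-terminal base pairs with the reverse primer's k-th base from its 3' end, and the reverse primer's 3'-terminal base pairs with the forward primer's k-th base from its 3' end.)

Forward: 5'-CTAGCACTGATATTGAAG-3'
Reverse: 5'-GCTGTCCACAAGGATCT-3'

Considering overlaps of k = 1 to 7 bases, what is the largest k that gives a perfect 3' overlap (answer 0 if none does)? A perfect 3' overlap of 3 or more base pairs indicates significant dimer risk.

Longest perfect overlap: 2 complementary base pairs; below the dimer-risk threshold (threshold 3).

Last 7 bases (5'→3') — forward …ATTGAAG, reverse …AGGATCT.
Reverse complement of the reverse primer's last 7 bases: AGATCCT; its first k bases are the reverse complement of the reverse primer's last k bases, so a perfect k-base overlap needs the forward primer's last k bases to equal them.
Comparing (forward last k vs required): k=1: G vs A ✗; k=2: AG vs AG ✓; k=3: AAG vs AGA ✗; k=4: GAAG vs AGAT ✗; k=5: TGAAG vs AGATC ✗; k=6: TTGAAG vs AGATCC ✗; k=7: ATTGAAG vs AGATCCT ✗.
Only k = 2 is perfect, so the longest perfect 3' overlap is 2.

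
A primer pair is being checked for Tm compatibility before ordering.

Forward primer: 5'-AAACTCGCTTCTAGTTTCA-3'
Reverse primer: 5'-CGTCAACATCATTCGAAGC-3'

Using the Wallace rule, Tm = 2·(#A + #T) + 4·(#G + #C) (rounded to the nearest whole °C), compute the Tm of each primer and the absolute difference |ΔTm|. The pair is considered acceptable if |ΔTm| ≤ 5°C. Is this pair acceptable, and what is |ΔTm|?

Forward: A=5 T=7 G=2 C=5 → Tm = 2·12 + 4·7 = 52°C.
Reverse: A=6 T=4 G=3 C=6 → Tm = 2·10 + 4·9 = 56°C.
|ΔTm| = |52 − 56| = 4°C, ≤ 5°C.

|ΔTm| = 4°C; the pair is acceptable.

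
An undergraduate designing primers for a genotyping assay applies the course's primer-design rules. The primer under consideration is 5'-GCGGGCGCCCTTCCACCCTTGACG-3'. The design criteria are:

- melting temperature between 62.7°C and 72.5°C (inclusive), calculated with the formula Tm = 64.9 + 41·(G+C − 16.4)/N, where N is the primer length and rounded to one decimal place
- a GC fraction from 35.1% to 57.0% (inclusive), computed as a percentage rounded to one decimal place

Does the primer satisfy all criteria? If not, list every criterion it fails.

Fails: GC content.

Base counts: A=2, T=4, G=7, C=11 (length 24).
Tm: Tm = 64.9 + 41·(18 − 16.4)/24 = 67.6°C ✓
GC content: GC 18/24 = 75.0%, outside 35.1–57.0% ✗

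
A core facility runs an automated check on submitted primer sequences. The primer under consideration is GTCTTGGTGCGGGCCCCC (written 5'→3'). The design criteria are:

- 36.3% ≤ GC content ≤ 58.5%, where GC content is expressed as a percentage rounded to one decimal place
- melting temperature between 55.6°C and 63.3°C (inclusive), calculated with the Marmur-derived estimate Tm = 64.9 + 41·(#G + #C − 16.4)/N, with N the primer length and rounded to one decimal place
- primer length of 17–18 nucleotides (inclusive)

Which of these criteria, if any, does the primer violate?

Fails: GC content.

Base counts: A=0, T=4, G=7, C=7 (length 18).
GC content: GC 14/18 = 77.8%, outside 36.3–58.5% ✗
Tm: Tm = 64.9 + 41·(14 − 16.4)/18 = 59.4°C ✓
length: length 18 ✓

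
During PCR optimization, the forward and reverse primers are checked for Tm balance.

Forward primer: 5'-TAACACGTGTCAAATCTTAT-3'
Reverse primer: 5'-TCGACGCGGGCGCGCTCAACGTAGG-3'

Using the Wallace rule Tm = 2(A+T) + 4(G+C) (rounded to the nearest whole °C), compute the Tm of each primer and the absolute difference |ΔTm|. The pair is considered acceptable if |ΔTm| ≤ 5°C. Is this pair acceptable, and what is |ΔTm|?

|ΔTm| = 34°C; the pair is not acceptable.

Forward: A=7 T=7 G=2 C=4 → Tm = 2·14 + 4·6 = 52°C.
Reverse: A=4 T=3 G=10 C=8 → Tm = 2·7 + 4·18 = 86°C.
|ΔTm| = |52 − 86| = 34°C, > 5°C.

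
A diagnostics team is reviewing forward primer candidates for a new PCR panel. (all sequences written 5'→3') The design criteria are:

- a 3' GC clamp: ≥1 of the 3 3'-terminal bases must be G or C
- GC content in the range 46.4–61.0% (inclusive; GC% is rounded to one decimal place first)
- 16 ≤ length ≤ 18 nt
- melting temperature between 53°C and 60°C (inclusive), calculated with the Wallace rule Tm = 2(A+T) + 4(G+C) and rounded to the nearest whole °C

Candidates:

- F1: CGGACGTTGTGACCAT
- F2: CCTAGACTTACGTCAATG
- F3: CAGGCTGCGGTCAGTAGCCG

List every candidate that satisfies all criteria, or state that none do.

F1 (16 nt, A=3 T=4 G=5 C=4): 3' end CAT has 1 G/C ✓; GC 9/16 = 56.3% ✓; length 16 ✓; Tm = 2·7 + 4·9 = 50°C, outside 53–60°C ✗ — fails.
F2 (18 nt, A=5 T=5 G=3 C=5): 3' end ATG has 1 G/C ✓; GC 8/18 = 44.4%, outside 46.4–61.0% ✗; length 18 ✓; Tm = 2·10 + 4·8 = 52°C, outside 53–60°C ✗ — fails.
F3 (20 nt, A=3 T=3 G=8 C=6): 3' end CCG has 3 G/C ✓; GC 14/20 = 70.0%, outside 46.4–61.0% ✗; length 20, outside 16–18 ✗; Tm = 2·6 + 4·14 = 68°C, outside 53–60°C ✗ — fails.

None of the candidates satisfy all criteria.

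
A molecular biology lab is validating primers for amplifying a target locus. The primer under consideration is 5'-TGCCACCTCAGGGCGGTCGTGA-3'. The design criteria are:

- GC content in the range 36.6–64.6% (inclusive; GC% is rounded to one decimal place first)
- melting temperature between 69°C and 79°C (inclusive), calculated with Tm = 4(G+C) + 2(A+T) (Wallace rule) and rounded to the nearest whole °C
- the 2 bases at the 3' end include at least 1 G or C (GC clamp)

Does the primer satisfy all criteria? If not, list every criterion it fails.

Base counts: A=3, T=4, G=8, C=7 (length 22).
GC content: GC 15/22 = 68.2%, outside 36.6–64.6% ✗
Tm: Tm = 2·7 + 4·15 = 74°C ✓
GC clamp: 3' end GA has 1 G/C ✓

Fails: GC content.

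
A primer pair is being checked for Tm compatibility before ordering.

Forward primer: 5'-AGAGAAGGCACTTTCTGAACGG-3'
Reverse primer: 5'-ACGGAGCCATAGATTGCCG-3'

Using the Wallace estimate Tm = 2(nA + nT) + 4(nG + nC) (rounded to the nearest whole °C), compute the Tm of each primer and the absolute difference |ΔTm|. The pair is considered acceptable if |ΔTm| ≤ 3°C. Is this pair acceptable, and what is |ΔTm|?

Forward: A=7 T=4 G=7 C=4 → Tm = 2·11 + 4·11 = 66°C.
Reverse: A=5 T=3 G=6 C=5 → Tm = 2·8 + 4·11 = 60°C.
|ΔTm| = |66 − 60| = 6°C, > 3°C.

|ΔTm| = 6°C; the pair is not acceptable.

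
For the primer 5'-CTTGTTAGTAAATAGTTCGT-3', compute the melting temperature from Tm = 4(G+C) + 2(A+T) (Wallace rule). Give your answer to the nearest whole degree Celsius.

52°C

Base counts: A=5, T=9, G=4, C=2 (length 20).
Tm = 2·(5+9) + 4·(4+2) = 2·14 + 4·6 = 28 + 24 = 52°C.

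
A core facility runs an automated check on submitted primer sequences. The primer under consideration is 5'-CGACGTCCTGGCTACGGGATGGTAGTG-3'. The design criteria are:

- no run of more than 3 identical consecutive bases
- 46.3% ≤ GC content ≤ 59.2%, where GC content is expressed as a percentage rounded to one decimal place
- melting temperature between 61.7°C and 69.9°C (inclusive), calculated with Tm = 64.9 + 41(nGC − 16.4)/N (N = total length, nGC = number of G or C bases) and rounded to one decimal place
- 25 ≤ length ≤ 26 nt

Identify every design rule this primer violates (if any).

Base counts: A=4, T=6, G=11, C=6 (length 27).
homopolymer run: longest run = 3 ✓
GC content: GC 17/27 = 63.0%, outside 46.3–59.2% ✗
Tm: Tm = 64.9 + 41·(17 − 16.4)/27 = 65.8°C ✓
length: length 27, outside 25–26 ✗

Fails: GC content, length.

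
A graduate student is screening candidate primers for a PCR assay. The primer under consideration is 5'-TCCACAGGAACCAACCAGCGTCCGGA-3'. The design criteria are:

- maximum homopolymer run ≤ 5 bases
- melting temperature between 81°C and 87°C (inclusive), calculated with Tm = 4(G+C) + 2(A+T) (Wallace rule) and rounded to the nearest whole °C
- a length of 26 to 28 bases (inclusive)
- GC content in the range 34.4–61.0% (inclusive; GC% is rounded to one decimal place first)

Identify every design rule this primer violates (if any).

Base counts: A=8, T=2, G=6, C=10 (length 26).
homopolymer run: longest run = 2 ✓
Tm: Tm = 2·10 + 4·16 = 84°C ✓
length: length 26 ✓
GC content: GC 16/26 = 61.5%, outside 34.4–61.0% ✗

Fails: GC content.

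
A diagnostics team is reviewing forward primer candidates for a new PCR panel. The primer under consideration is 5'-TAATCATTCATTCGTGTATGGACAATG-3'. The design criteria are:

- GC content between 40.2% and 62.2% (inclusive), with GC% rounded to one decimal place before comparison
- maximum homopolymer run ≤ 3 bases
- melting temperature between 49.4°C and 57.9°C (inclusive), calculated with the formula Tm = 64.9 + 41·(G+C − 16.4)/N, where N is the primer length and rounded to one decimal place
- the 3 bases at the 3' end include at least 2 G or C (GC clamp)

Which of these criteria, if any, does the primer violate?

Fails: GC content, GC clamp.

Base counts: A=8, T=10, G=5, C=4 (length 27).
GC content: GC 9/27 = 33.3%, outside 40.2–62.2% ✗
homopolymer run: longest run = 2 ✓
Tm: Tm = 64.9 + 41·(9 − 16.4)/27 = 53.7°C ✓
GC clamp: 3' end ATG has 1 G/C, need ≥2 ✗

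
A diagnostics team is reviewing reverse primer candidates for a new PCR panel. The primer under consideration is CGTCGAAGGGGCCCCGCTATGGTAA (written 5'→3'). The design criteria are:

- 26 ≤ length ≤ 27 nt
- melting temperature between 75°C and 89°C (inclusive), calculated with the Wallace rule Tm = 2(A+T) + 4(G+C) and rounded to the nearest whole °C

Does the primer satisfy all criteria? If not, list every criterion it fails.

Fails: length.

Base counts: A=5, T=4, G=9, C=7 (length 25).
length: length 25, outside 26–27 ✗
Tm: Tm = 2·9 + 4·16 = 82°C ✓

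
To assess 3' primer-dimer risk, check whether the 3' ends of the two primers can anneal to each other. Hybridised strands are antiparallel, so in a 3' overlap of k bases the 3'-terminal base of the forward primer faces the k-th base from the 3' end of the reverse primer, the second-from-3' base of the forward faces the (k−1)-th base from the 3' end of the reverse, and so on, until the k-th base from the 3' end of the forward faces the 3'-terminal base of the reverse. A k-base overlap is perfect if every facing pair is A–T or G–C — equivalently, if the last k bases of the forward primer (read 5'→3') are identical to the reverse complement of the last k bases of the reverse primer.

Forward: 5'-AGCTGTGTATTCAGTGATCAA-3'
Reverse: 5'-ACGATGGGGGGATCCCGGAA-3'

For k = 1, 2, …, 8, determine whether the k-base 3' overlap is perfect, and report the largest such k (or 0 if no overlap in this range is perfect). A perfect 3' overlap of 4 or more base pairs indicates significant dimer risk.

Longest perfect overlap: 0 complementary base pairs; below the dimer-risk threshold (threshold 4).

Last 8 bases (5'→3') — forward …GTGATCAA, reverse …TCCCGGAA.
Reverse complement of the reverse primer's last 8 bases: TTCCGGGA; its first k bases are the reverse complement of the reverse primer's last k bases, so a perfect k-base overlap needs the forward primer's last k bases to equal them.
Comparing (forward last k vs required): k=1: A vs T ✗; k=2: AA vs TT ✗; k=3: CAA vs TTC ✗; k=4: TCAA vs TTCC ✗; k=5: ATCAA vs TTCCG ✗; k=6: GATCAA vs TTCCGG ✗; k=7: TGATCAA vs TTCCGGG ✗; k=8: GTGATCAA vs TTCCGGGA ✗.
No overlap length from 1 to 8 is perfect, so the longest perfect 3' overlap is 0.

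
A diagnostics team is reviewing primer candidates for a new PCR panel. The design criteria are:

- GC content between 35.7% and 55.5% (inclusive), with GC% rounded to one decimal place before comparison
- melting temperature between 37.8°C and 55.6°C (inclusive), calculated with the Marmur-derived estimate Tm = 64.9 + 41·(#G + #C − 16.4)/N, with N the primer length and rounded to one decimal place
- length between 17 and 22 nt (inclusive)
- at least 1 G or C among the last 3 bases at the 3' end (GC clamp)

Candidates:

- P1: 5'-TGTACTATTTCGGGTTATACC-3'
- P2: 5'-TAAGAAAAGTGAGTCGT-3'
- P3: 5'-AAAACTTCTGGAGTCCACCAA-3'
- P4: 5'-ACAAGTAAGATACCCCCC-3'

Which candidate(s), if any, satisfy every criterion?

P1 (21 nt, A=4 T=9 G=4 C=4): GC 8/21 = 38.1% ✓; Tm = 64.9 + 41·(8 − 16.4)/21 = 48.5°C ✓; length 21 ✓; 3' end ACC has 2 G/C ✓ — passes.
P2 (17 nt, A=7 T=4 G=5 C=1): GC 6/17 = 35.3%, outside 35.7–55.5% ✗; Tm = 64.9 + 41·(6 − 16.4)/17 = 39.8°C ✓; length 17 ✓; 3' end CGT has 2 G/C ✓ — fails.
P3 (21 nt, A=8 T=4 G=3 C=6): GC 9/21 = 42.9% ✓; Tm = 64.9 + 41·(9 − 16.4)/21 = 50.5°C ✓; length 21 ✓; 3' end CAA has 1 G/C ✓ — passes.
P4 (18 nt, A=7 T=2 G=2 C=7): GC 9/18 = 50.0% ✓; Tm = 64.9 + 41·(9 − 16.4)/18 = 48.0°C ✓; length 18 ✓; 3' end CCC has 3 G/C ✓ — passes.

P1, P3 and P4.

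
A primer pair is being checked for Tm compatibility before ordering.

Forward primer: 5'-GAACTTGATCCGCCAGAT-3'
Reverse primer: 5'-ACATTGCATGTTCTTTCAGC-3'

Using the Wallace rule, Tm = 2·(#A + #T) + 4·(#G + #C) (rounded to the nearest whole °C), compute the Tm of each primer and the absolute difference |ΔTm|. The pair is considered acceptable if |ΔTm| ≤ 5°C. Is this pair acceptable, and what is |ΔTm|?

Forward: A=5 T=4 G=4 C=5 → Tm = 2·9 + 4·9 = 54°C.
Reverse: A=4 T=8 G=3 C=5 → Tm = 2·12 + 4·8 = 56°C.
|ΔTm| = |54 − 56| = 2°C, ≤ 5°C.

|ΔTm| = 2°C; the pair is acceptable.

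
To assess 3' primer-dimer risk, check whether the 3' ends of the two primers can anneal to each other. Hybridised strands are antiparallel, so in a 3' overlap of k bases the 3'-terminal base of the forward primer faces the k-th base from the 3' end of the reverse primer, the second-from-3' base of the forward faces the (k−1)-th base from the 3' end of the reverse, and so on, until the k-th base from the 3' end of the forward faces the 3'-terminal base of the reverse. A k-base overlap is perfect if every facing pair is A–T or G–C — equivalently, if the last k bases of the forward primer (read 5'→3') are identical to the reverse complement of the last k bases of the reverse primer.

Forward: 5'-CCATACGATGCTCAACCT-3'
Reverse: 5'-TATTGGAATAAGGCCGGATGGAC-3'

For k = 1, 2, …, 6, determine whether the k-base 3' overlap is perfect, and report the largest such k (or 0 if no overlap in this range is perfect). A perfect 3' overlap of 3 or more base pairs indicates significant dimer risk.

Longest perfect overlap: 0 complementary base pairs; below the dimer-risk threshold (threshold 3).

Last 6 bases (5'→3') — forward …CAACCT, reverse …ATGGAC.
Reverse complement of the reverse primer's last 6 bases: GTCCAT; its first k bases are the reverse complement of the reverse primer's last k bases, so a perfect k-base overlap needs the forward primer's last k bases to equal them.
Comparing (forward last k vs required): k=1: T vs G ✗; k=2: CT vs GT ✗; k=3: CCT vs GTC ✗; k=4: ACCT vs GTCC ✗; k=5: AACCT vs GTCCA ✗; k=6: CAACCT vs GTCCAT ✗.
No overlap length from 1 to 6 is perfect, so the longest perfect 3' overlap is 0.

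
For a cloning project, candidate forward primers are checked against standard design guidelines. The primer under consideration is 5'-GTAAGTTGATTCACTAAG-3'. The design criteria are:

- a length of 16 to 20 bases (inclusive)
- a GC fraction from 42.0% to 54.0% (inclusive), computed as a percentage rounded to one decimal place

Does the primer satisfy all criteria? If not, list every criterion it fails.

Fails: GC content.

Base counts: A=6, T=6, G=4, C=2 (length 18).
length: length 18 ✓
GC content: GC 6/18 = 33.3%, outside 42.0–54.0% ✗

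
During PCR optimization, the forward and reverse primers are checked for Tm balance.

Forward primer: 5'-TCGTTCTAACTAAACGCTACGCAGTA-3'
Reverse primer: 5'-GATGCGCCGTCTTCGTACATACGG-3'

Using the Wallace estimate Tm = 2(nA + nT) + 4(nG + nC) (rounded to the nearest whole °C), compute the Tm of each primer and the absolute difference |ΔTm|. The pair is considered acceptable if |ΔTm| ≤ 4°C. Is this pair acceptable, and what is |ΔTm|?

Forward: A=8 T=7 G=4 C=7 → Tm = 2·15 + 4·11 = 74°C.
Reverse: A=4 T=6 G=7 C=7 → Tm = 2·10 + 4·14 = 76°C.
|ΔTm| = |74 − 76| = 2°C, ≤ 4°C.

|ΔTm| = 2°C; the pair is acceptable.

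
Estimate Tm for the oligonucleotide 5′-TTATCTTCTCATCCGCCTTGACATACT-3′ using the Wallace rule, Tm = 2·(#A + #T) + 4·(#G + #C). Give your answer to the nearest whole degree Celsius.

76°C

Base counts: A=5, T=11, G=2, C=9 (length 27).
Tm = 2·(5+11) + 4·(2+9) = 2·16 + 4·11 = 32 + 44 = 76°C.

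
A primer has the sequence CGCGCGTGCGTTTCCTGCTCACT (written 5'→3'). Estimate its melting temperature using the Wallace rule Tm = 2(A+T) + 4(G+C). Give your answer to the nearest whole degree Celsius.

Base counts: A=1, T=7, G=6, C=9 (length 23).
Tm = 2·(1+7) + 4·(6+9) = 2·8 + 4·15 = 16 + 60 = 76°C.

76°C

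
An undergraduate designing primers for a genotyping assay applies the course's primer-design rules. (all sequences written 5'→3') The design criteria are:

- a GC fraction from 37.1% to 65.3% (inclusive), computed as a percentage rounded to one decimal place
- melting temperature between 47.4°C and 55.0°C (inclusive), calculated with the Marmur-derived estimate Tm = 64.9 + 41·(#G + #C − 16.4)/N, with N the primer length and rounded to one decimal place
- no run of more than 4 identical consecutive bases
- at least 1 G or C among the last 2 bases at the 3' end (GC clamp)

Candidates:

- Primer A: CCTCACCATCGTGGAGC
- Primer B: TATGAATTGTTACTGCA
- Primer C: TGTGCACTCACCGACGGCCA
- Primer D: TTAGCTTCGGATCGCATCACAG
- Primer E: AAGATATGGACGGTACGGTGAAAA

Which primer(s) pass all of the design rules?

Primer A and Primer D.

Primer A (17 nt, A=3 T=3 G=4 C=7): GC 11/17 = 64.7% ✓; Tm = 64.9 + 41·(11 − 16.4)/17 = 51.9°C ✓; longest run = 2 ✓; 3' end GC has 2 G/C ✓ — passes.
Primer B (17 nt, A=5 T=7 G=3 C=2): GC 5/17 = 29.4%, outside 37.1–65.3% ✗; Tm = 64.9 + 41·(5 − 16.4)/17 = 37.4°C, outside 47.4–55.0°C ✗; longest run = 2 ✓; 3' end CA has 1 G/C ✓ — fails.
Primer C (20 nt, A=4 T=3 G=5 C=8): GC 13/20 = 65.0% ✓; Tm = 64.9 + 41·(13 − 16.4)/20 = 57.9°C, outside 47.4–55.0°C ✗; longest run = 2 ✓; 3' end CA has 1 G/C ✓ — fails.
Primer D (22 nt, A=5 T=6 G=5 C=6): GC 11/22 = 50.0% ✓; Tm = 64.9 + 41·(11 − 16.4)/22 = 54.8°C ✓; longest run = 2 ✓; 3' end AG has 1 G/C ✓ — passes.
Primer E (24 nt, A=10 T=4 G=8 C=2): GC 10/24 = 41.7% ✓; Tm = 64.9 + 41·(10 − 16.4)/24 = 54.0°C ✓; longest run = 4 ✓; 3' end AA has 0 G/C, need ≥1 ✗ — fails.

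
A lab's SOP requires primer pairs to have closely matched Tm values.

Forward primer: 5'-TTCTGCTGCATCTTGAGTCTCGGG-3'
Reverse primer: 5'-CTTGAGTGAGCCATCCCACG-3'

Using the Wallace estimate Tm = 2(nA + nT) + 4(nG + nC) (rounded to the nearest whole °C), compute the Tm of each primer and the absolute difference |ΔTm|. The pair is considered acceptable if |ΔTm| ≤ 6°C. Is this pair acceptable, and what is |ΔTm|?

Forward: A=2 T=9 G=7 C=6 → Tm = 2·11 + 4·13 = 74°C.
Reverse: A=4 T=4 G=5 C=7 → Tm = 2·8 + 4·12 = 64°C.
|ΔTm| = |74 − 64| = 10°C, > 6°C.

|ΔTm| = 10°C; the pair is not acceptable.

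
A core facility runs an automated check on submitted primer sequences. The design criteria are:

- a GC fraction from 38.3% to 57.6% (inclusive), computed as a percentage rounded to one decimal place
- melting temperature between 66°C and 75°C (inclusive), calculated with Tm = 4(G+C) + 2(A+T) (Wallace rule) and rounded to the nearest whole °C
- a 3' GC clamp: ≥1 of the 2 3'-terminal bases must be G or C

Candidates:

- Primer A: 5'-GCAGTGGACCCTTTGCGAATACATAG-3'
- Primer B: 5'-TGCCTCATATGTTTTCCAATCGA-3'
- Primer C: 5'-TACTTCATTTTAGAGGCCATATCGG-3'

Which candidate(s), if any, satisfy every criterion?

Primer A (26 nt, A=7 T=6 G=7 C=6): GC 13/26 = 50.0% ✓; Tm = 2·13 + 4·13 = 78°C, outside 66–75°C ✗; 3' end AG has 1 G/C ✓ — fails.
Primer B (23 nt, A=5 T=9 G=3 C=6): GC 9/23 = 39.1% ✓; Tm = 2·14 + 4·9 = 64°C, outside 66–75°C ✗; 3' end GA has 1 G/C ✓ — fails.
Primer C (25 nt, A=6 T=9 G=5 C=5): GC 10/25 = 40.0% ✓; Tm = 2·15 + 4·10 = 70°C ✓; 3' end GG has 2 G/C ✓ — passes.

Primer C only.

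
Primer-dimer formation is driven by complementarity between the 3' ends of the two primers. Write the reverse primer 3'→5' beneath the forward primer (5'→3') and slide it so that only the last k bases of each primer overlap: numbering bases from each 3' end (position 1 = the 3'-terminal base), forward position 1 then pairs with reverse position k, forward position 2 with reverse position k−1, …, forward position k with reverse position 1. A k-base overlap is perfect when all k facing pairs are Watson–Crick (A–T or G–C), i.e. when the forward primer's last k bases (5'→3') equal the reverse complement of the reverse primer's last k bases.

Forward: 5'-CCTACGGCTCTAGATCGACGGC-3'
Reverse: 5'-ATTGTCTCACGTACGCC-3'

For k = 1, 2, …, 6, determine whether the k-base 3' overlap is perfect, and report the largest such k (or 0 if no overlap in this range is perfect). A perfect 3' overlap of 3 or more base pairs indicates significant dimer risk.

Longest perfect overlap: 3 complementary base pairs; significant dimer risk (threshold 3).

Last 6 bases (5'→3') — forward …GACGGC, reverse …TACGCC.
Reverse complement of the reverse primer's last 6 bases: GGCGTA; its first k bases are the reverse complement of the reverse primer's last k bases, so a perfect k-base overlap needs the forward primer's last k bases to equal them.
Comparing (forward last k vs required): k=1: C vs G ✗; k=2: GC vs GG ✗; k=3: GGC vs GGC ✓; k=4: CGGC vs GGCG ✗; k=5: ACGGC vs GGCGT ✗; k=6: GACGGC vs GGCGTA ✗.
Only k = 3 is perfect, so the longest perfect 3' overlap is 3.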